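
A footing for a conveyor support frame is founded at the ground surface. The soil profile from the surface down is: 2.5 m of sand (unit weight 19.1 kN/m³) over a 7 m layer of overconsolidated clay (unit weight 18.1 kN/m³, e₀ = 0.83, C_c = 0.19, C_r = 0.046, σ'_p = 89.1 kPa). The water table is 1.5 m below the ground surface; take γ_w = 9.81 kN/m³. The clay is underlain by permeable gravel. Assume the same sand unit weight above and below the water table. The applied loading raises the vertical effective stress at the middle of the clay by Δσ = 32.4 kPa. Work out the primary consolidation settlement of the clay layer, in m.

Mid-depth of clay below the ground surface: z = 2.5 + 7/2 = 6 m.
Total vertical stress at mid-clay: σ_v = 19.1×2.5 + 18.1×3.5 = 111.1 kPa.
Pore pressure: u = 9.81×(6 − 1.5) = 44.145 kPa.
Initial effective stress: σ'_0 = σ_v − u = 111.1 − 44.145 = 66.955 kPa.
Final effective stress: σ'_f = 66.955 + 32.4 = 99.355 kPa.
σ'_f = 99.355 > σ'_p = 89.1 kPa, so the stress path crosses the preconsolidation pressure — recompression up to σ'_p, then virgin compression beyond:
S_c = H/(1+e₀)·[C_r·log₁₀(σ'_p/σ'_0) + C_c·log₁₀(σ'_f/σ'_p)]
    = 7/1.83 × [0.046×log₁₀(89.1/66.955) + 0.19×log₁₀(99.355/89.1)]
    = 3.8251 × [0.0057084 + 0.0089893] = 0.05622 m

S_c ≈ 0.0562 m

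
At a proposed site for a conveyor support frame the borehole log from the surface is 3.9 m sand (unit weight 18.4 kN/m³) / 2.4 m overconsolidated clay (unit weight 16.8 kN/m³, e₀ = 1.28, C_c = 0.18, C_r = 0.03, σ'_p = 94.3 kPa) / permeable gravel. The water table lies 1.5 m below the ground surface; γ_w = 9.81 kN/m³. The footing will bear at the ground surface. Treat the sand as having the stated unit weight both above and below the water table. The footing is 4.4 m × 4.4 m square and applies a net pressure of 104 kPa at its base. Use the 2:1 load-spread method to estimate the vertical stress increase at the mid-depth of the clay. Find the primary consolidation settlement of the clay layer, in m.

Mid-depth of clay below the ground surface: z = 3.9 + 2.4/2 = 5.1 m.
Total vertical stress at mid-clay: σ_v = 18.4×3.9 + 16.8×1.2 = 91.92 kPa.
Pore pressure: u = 9.81×(5.1 − 1.5) = 35.316 kPa.
Initial effective stress: σ'_0 = σ_v − u = 91.92 − 35.316 = 56.604 kPa.
Stress increase at mid-clay by the 2:1 spreading method:
Δσ = qBL/((B+z)(L+z)) = 104×4.4×4.4/((4.4+5.1)(4.4+5.1)) = 22.31 kPa
Final effective stress: σ'_f = 56.604 + 22.31 = 78.914 kPa.
σ'_f = 78.914 ≤ σ'_p = 94.3 kPa, so the clay remains overconsolidated and only the recompression index applies:
S_c = C_r·H/(1+e₀)·log₁₀(σ'_f/σ'_0) = 0.03×2.4/2.28×log₁₀(78.914/56.604)
    = 0.031578 × 0.14431 = 0.004557 m

S_c ≈ 0.00456 m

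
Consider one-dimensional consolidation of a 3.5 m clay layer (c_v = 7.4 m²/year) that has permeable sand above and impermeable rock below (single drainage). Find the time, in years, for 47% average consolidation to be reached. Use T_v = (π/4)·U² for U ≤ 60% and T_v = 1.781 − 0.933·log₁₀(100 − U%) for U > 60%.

Drainage path length: H_d = H = 3.5 m (single drainage).
U ≤ 60%: T_v = (π/4)·U² = (π/4)×0.47² = 0.17349.
t = T_v·H_d²/c_v = 0.17349×3.5²/7.4 = 0.2872 years.

t ≈ 0.287 years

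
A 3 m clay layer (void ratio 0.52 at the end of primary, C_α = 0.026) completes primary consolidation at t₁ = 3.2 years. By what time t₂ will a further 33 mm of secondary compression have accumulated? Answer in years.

S_s = C_α·H/(1+e_p)·log₁₀(t₂/t₁) ⇒ log₁₀(t₂/t₁) = S_s·(1+e_p)/(C_α·H).
log₁₀(t₂/t₁) = 0.033 × (1+0.52) / (0.026×3) = 0.6431
t₂ = t₁ × 10^0.6431 = 3.2 × 4.396 = 14.07 years

t₂ ≈ 14.1 years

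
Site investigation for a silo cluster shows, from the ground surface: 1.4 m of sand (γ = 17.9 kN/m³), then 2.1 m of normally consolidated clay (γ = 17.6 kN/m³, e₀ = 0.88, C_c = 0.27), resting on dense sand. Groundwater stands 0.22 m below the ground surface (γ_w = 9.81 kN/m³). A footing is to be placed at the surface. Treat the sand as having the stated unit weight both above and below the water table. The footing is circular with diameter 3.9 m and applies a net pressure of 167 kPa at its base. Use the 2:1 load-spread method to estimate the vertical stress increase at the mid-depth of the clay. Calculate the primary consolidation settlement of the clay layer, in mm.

S_c ≈ 179 mm

Mid-depth of clay below the ground surface: z = 1.4 + 2.1/2 = 2.45 m.
Total vertical stress at mid-clay: σ_v = 17.9×1.4 + 17.6×1.05 = 43.54 kPa.
Pore pressure: u = 9.81×(2.45 − 0.22) = 21.876 kPa.
Initial effective stress: σ'_0 = σ_v − u = 43.54 − 21.876 = 21.664 kPa.
Stress increase at mid-clay by the 2:1 spreading method:
Δσ ≈ qD²/(D+z)² = 167×3.9²/(3.9+2.45)² = 62.994 kPa
Final effective stress: σ'_f = σ'_0 + Δσ = 21.664 + 62.994 = 84.658 kPa.
Normally consolidated clay, so the full stress increment lies on the virgin compression line:
S_c = C_c·H/(1+e₀)·log₁₀(σ'_f/σ'_0) = 0.27×2.1/(1+0.88)×log₁₀(84.658/21.664)
    = 0.3016 × 0.59193 = 0.1785 m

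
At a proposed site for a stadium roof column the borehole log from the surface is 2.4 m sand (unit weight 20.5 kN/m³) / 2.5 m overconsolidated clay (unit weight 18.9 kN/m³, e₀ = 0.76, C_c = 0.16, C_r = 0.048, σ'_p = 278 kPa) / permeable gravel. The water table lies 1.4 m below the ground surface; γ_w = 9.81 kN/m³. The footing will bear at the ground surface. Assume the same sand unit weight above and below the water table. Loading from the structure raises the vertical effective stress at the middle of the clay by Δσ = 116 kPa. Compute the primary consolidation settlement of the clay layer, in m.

Mid-depth of clay below the ground surface: z = 2.4 + 2.5/2 = 3.65 m.
Total vertical stress at mid-clay: σ_v = 20.5×2.4 + 18.9×1.25 = 72.825 kPa.
Pore pressure: u = 9.81×(3.65 − 1.4) = 22.073 kPa.
Initial effective stress: σ'_0 = σ_v − u = 72.825 − 22.073 = 50.752 kPa.
Final effective stress: σ'_f = 50.752 + 116 = 166.75 kPa.
σ'_f = 166.75 ≤ σ'_p = 278 kPa, so the clay remains overconsolidated and only the recompression index applies:
S_c = C_r·H/(1+e₀)·log₁₀(σ'_f/σ'_0) = 0.048×2.5/1.76×log₁₀(166.75/50.752)
    = 0.068184 × 0.51661 = 0.03522 m

S_c ≈ 0.0352 m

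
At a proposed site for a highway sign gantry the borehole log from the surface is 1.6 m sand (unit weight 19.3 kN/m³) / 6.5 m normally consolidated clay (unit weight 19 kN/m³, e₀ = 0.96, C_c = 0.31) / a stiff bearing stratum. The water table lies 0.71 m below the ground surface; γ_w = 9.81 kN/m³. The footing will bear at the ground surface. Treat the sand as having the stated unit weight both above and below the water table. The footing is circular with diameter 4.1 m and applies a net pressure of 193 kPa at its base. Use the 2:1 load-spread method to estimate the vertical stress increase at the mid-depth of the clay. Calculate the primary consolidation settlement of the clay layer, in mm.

S_c ≈ 257 mm

Mid-depth of clay below the ground surface: z = 1.6 + 6.5/2 = 4.85 m.
Total vertical stress at mid-clay: σ_v = 19.3×1.6 + 19×3.25 = 92.63 kPa.
Pore pressure: u = 9.81×(4.85 − 0.71) = 40.613 kPa.
Initial effective stress: σ'_0 = σ_v − u = 92.63 − 40.613 = 52.017 kPa.
Stress increase at mid-clay by the 2:1 spreading method:
Δσ ≈ qD²/(D+z)² = 193×4.1²/(4.1+4.85)² = 40.502 kPa
Final effective stress: σ'_f = σ'_0 + Δσ = 52.017 + 40.502 = 92.519 kPa.
Normally consolidated clay, so the full stress increment lies on the virgin compression line:
S_c = C_c·H/(1+e₀)·log₁₀(σ'_f/σ'_0) = 0.31×6.5/(1+0.96)×log₁₀(92.519/52.017)
    = 1.0281 × 0.25009 = 0.2571 m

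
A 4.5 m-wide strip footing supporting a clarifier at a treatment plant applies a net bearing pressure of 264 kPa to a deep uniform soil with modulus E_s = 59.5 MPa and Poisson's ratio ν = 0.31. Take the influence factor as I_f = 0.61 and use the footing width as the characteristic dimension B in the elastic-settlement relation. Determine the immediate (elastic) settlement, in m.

Immediate (elastic) settlement: S_e = q·B·(1−ν²)/E_s · I_f.
E_s = 59.5 MPa = 59500 kPa.
S_e = 264 × 4.5 × (1 − 0.31²) / 59500 × 0.61
    = 264 × 4.5 × 0.9039 / 59500 × 0.61
    = 0.01101 m

S_e ≈ 0.011 m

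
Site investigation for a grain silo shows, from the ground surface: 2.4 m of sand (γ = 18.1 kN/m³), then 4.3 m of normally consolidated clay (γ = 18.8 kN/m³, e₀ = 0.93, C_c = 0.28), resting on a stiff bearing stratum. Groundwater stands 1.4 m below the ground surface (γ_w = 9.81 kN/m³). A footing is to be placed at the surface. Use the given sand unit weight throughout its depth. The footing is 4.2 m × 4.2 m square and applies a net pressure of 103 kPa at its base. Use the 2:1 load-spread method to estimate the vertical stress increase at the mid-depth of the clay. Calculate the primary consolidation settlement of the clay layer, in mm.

S_c ≈ 100 mm

Mid-depth of clay below the ground surface: z = 2.4 + 4.3/2 = 4.55 m.
Total vertical stress at mid-clay: σ_v = 18.1×2.4 + 18.8×2.15 = 83.86 kPa.
Pore pressure: u = 9.81×(4.55 − 1.4) = 30.902 kPa.
Initial effective stress: σ'_0 = σ_v − u = 83.86 − 30.902 = 52.958 kPa.
Stress increase at mid-clay by the 2:1 spreading method:
Δσ = qBL/((B+z)(L+z)) = 103×4.2×4.2/((4.2+4.55)(4.2+4.55)) = 23.731 kPa
Final effective stress: σ'_f = σ'_0 + Δσ = 52.958 + 23.731 = 76.689 kPa.
Normally consolidated clay, so the full stress increment lies on the virgin compression line:
S_c = C_c·H/(1+e₀)·log₁₀(σ'_f/σ'_0) = 0.28×4.3/(1+0.93)×log₁₀(76.689/52.958)
    = 0.62383 × 0.1608 = 0.1003 m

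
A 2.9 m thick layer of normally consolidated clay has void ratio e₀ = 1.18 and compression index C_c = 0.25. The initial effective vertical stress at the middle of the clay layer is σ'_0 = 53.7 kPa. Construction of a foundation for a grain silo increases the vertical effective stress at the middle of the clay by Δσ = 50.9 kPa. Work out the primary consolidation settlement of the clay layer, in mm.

Final effective stress: σ'_f = σ'_0 + Δσ = 53.7 + 50.9 = 104.6 kPa.
Normally consolidated clay, so the full stress increment lies on the virgin compression line:
S_c = C_c·H/(1+e₀)·log₁₀(σ'_f/σ'_0) = 0.25×2.9/(1+1.18)×log₁₀(104.6/53.7)
    = 0.33257 × 0.28956 = 0.0963 m

S_c ≈ 96.3 mm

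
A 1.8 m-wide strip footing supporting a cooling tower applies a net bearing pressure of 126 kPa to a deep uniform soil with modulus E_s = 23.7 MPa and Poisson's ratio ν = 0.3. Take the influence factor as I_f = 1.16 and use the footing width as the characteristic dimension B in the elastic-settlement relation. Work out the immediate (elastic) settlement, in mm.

Immediate (elastic) settlement: S_e = q·B·(1−ν²)/E_s · I_f.
E_s = 23.7 MPa = 23700 kPa.
S_e = 126 × 1.8 × (1 − 0.3²) / 23700 × 1.16
    = 126 × 1.8 × 0.91 / 23700 × 1.16
    = 0.0101 m = 10.1 mm

S_e ≈ 10.1 mm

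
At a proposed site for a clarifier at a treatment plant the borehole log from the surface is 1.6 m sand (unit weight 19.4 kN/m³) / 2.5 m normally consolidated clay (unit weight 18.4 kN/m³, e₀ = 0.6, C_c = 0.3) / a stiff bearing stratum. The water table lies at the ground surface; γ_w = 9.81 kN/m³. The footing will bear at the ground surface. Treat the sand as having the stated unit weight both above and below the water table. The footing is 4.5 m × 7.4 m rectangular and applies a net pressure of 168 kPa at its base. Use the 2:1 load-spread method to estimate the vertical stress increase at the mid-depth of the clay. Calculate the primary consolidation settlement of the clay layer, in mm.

Mid-depth of clay below the ground surface: z = 1.6 + 2.5/2 = 2.85 m.
Total vertical stress at mid-clay: σ_v = 19.4×1.6 + 18.4×1.25 = 54.04 kPa.
Pore pressure: u = 9.81×(2.85 − 0) = 27.959 kPa.
Initial effective stress: σ'_0 = σ_v − u = 54.04 − 27.959 = 26.081 kPa.
Stress increase at mid-clay by the 2:1 spreading method:
Δσ = qBL/((B+z)(L+z)) = 168×4.5×7.4/((4.5+2.85)(7.4+2.85)) = 74.258 kPa
Final effective stress: σ'_f = σ'_0 + Δσ = 26.081 + 74.258 = 100.34 kPa.
Normally consolidated clay, so the full stress increment lies on the virgin compression line:
S_c = C_c·H/(1+e₀)·log₁₀(σ'_f/σ'_0) = 0.3×2.5/(1+0.6)×log₁₀(100.34/26.081)
    = 0.46875 × 0.58515 = 0.2743 m

S_c ≈ 274 mm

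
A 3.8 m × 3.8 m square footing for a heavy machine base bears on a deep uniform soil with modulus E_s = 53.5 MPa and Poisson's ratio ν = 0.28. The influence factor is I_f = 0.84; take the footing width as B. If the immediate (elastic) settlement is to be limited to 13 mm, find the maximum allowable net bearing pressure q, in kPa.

E_s = 53.5 MPa = 53500 kPa.
S_e = q·B·(1−ν²)/E_s · I_f  ⇒  q = S_e·E_s / (B·(1−ν²)·I_f).
q = 0.013 × 53500 / (3.8 × 0.9216 × 0.84) = 236.4 kPa

q ≈ 236 kPa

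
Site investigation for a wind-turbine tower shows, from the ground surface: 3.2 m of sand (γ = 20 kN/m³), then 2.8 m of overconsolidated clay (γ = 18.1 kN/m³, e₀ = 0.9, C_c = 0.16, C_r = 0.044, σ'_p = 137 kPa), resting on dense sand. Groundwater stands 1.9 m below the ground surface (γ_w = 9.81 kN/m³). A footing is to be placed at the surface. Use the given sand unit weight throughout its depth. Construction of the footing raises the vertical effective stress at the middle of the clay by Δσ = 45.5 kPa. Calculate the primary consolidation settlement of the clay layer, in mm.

S_c ≈ 15.3 mm

Mid-depth of clay below the ground surface: z = 3.2 + 2.8/2 = 4.6 m.
Total vertical stress at mid-clay: σ_v = 20×3.2 + 18.1×1.4 = 89.34 kPa.
Pore pressure: u = 9.81×(4.6 − 1.9) = 26.487 kPa.
Initial effective stress: σ'_0 = σ_v − u = 89.34 − 26.487 = 62.853 kPa.
Final effective stress: σ'_f = 62.853 + 45.5 = 108.35 kPa.
σ'_f = 108.35 ≤ σ'_p = 137 kPa, so the clay remains overconsolidated and only the recompression index applies:
S_c = C_r·H/(1+e₀)·log₁₀(σ'_f/σ'_0) = 0.044×2.8/1.9×log₁₀(108.35/62.853)
    = 0.064843 × 0.2365 = 0.01534 m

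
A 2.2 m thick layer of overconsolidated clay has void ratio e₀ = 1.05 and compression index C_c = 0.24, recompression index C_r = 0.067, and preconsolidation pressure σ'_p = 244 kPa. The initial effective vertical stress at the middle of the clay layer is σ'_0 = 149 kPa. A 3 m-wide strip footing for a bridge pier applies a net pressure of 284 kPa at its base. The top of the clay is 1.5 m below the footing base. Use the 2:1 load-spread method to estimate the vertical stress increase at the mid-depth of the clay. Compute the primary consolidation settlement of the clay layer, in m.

Mid-depth of clay below the footing base: z = 1.5 + 2.2/2 = 2.6 m.
Stress increase at mid-clay by the 2:1 spreading method:
Δσ = qB/(B+z) = 284×3/(3+2.6) = 152.14 kPa
Final effective stress: σ'_f = 149 + 152.14 = 301.14 kPa.
σ'_f = 301.14 > σ'_p = 244 kPa, so the stress path crosses the preconsolidation pressure — recompression up to σ'_p, then virgin compression beyond:
S_c = H/(1+e₀)·[C_r·log₁₀(σ'_p/σ'_0) + C_c·log₁₀(σ'_f/σ'_p)]
    = 2.2/2.05 × [0.067×log₁₀(244/149) + 0.24×log₁₀(301.14/244)]
    = 1.0732 × [0.014352 + 0.021931] = 0.03894 m

S_c ≈ 0.0389 m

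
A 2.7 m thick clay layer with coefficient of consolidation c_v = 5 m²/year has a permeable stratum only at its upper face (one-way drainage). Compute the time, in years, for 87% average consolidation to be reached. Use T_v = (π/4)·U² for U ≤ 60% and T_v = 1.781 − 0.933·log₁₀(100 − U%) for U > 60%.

t ≈ 1.08 years

Drainage path length: H_d = H = 2.7 m (single drainage).
U > 60%: T_v = 1.781 − 0.933·log₁₀(100 − 87) = 0.74169.
t = T_v·H_d²/c_v = 0.74169×2.7²/5 = 1.081 years.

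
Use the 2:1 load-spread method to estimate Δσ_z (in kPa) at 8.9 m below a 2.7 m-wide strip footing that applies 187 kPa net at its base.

By the 2:1 method the load spreads at 1 horizontal : 2 vertical, so at depth z the loaded area has grown by z in each plan dimension:
Δσ = qB/(B+z) = 187×2.7/(2.7+8.9) = 43.526 kPa

Δσ_z ≈ 43.5 kPa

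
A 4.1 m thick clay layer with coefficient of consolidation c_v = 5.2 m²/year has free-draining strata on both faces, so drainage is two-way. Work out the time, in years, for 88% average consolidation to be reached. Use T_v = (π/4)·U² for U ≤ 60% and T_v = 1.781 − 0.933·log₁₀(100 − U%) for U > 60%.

t ≈ 0.626 years

Drainage path length: H_d = H/2 = 2.05 m (double drainage).
U > 60%: T_v = 1.781 − 0.933·log₁₀(100 − 88) = 0.77412.
t = T_v·H_d²/c_v = 0.77412×2.05²/5.2 = 0.6256 years.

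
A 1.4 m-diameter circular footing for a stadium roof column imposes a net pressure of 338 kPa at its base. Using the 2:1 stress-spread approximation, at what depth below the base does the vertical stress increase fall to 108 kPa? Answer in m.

2:1 spreading — at depth z the loaded area has grown by z in each plan dimension:
qD²/(D+z)² = Δσ_z ⇒ z = D(√(q/Δσ_z) − 1) = 1.4×(√(338/108) − 1) = 1.077 m

z ≈ 1.08 m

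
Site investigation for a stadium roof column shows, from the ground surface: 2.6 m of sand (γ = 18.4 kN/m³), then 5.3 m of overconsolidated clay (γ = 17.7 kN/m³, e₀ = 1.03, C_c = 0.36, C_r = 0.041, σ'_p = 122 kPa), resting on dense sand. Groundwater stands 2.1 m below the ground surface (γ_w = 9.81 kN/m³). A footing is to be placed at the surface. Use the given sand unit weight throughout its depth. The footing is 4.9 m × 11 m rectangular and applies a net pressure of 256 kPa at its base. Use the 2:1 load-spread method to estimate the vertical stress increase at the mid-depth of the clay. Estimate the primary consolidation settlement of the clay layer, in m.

Mid-depth of clay below the ground surface: z = 2.6 + 5.3/2 = 5.25 m.
Total vertical stress at mid-clay: σ_v = 18.4×2.6 + 17.7×2.65 = 94.745 kPa.
Pore pressure: u = 9.81×(5.25 − 2.1) = 30.902 kPa.
Initial effective stress: σ'_0 = σ_v − u = 94.745 − 30.902 = 63.843 kPa.
Stress increase at mid-clay by the 2:1 spreading method:
Δσ = qBL/((B+z)(L+z)) = 256×4.9×11/((4.9+5.25)(11+5.25)) = 83.658 kPa
Final effective stress: σ'_f = 63.843 + 83.658 = 147.5 kPa.
σ'_f = 147.5 > σ'_p = 122 kPa, so the stress path crosses the preconsolidation pressure — recompression up to σ'_p, then virgin compression beyond:
S_c = H/(1+e₀)·[C_r·log₁₀(σ'_p/σ'_0) + C_c·log₁₀(σ'_f/σ'_p)]
    = 5.3/2.03 × [0.041×log₁₀(122/63.843) + 0.36×log₁₀(147.5/122)]
    = 2.6108 × [0.011531 + 0.029676] = 0.1076 m

S_c ≈ 0.108 m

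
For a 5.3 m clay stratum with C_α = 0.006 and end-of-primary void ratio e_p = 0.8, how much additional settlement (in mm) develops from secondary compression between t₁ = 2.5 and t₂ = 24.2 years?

S_s ≈ 17.4 mm

Secondary compression: S_s = C_α·H/(1+e_p)·log₁₀(t₂/t₁)
S_s = 0.006×5.3/(1+0.8)×log₁₀(24.2/2.5)
    = 0.01767 × 0.9859 = 0.01742 m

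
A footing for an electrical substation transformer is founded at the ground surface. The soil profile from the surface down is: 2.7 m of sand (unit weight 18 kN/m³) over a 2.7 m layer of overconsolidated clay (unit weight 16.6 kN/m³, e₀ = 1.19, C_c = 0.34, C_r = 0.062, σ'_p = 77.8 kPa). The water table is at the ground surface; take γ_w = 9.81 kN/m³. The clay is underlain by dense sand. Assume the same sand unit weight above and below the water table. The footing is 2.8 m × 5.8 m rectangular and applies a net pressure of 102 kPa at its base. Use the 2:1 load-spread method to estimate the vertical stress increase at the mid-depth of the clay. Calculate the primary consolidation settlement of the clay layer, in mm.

Mid-depth of clay below the ground surface: z = 2.7 + 2.7/2 = 4.05 m.
Total vertical stress at mid-clay: σ_v = 18×2.7 + 16.6×1.35 = 71.01 kPa.
Pore pressure: u = 9.81×(4.05 − 0) = 39.73 kPa.
Initial effective stress: σ'_0 = σ_v − u = 71.01 − 39.73 = 31.28 kPa.
Stress increase at mid-clay by the 2:1 spreading method:
Δσ = qBL/((B+z)(L+z)) = 102×2.8×5.8/((2.8+4.05)(5.8+4.05)) = 24.55 kPa
Final effective stress: σ'_f = 31.28 + 24.55 = 55.83 kPa.
σ'_f = 55.83 ≤ σ'_p = 77.8 kPa, so the clay remains overconsolidated and only the recompression index applies:
S_c = C_r·H/(1+e₀)·log₁₀(σ'_f/σ'_0) = 0.062×2.7/2.19×log₁₀(55.83/31.28)
    = 0.07644 × 0.2516 = 0.01923 m

S_c ≈ 19.2 mm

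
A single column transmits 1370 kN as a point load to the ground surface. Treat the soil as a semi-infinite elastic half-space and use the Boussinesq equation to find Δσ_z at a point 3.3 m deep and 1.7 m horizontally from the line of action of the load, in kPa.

Boussinesq vertical stress below a point load on an elastic half-space:
Δσ_z = 3P/(2πz²) · [1 + (r/z)²]^(−5/2)
r/z = 1.7/3.3 = 0.51515; [1+(r/z)²]^(−5/2) = 0.5552.
Δσ_z = 3×1370/(2π×3.3²) × 0.5552 = 60.067 × 0.5552 = 33.35 kPa

Δσ_z ≈ 33.3 kPa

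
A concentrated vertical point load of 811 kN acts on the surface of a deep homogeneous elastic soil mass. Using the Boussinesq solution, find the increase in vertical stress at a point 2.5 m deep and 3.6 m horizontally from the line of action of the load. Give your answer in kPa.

Boussinesq vertical stress below a point load on an elastic half-space:
Δσ_z = 3P/(2πz²) · [1 + (r/z)²]^(−5/2)
r/z = 3.6/2.5 = 1.44; [1+(r/z)²]^(−5/2) = 0.060378.
Δσ_z = 3×811/(2π×2.5²) × 0.060378 = 61.956 × 0.060378 = 3.741 kPa

Δσ_z ≈ 3.74 kPa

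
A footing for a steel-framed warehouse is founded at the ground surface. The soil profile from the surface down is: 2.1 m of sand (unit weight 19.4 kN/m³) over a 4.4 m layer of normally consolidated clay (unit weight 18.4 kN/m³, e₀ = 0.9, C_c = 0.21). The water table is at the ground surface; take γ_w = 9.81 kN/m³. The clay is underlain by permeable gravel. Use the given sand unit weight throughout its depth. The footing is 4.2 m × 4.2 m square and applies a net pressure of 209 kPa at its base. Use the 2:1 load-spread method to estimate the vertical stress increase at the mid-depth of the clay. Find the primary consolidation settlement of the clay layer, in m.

S_c ≈ 0.177 m

Mid-depth of clay below the ground surface: z = 2.1 + 4.4/2 = 4.3 m.
Total vertical stress at mid-clay: σ_v = 19.4×2.1 + 18.4×2.2 = 81.22 kPa.
Pore pressure: u = 9.81×(4.3 − 0) = 42.183 kPa.
Initial effective stress: σ'_0 = σ_v − u = 81.22 − 42.183 = 39.037 kPa.
Stress increase at mid-clay by the 2:1 spreading method:
Δσ = qBL/((B+z)(L+z)) = 209×4.2×4.2/((4.2+4.3)(4.2+4.3)) = 51.028 kPa
Final effective stress: σ'_f = σ'_0 + Δσ = 39.037 + 51.028 = 90.065 kPa.
Normally consolidated clay, so the full stress increment lies on the virgin compression line:
S_c = C_c·H/(1+e₀)·log₁₀(σ'_f/σ'_0) = 0.21×4.4/(1+0.9)×log₁₀(90.065/39.037)
    = 0.48632 × 0.36308 = 0.1766 m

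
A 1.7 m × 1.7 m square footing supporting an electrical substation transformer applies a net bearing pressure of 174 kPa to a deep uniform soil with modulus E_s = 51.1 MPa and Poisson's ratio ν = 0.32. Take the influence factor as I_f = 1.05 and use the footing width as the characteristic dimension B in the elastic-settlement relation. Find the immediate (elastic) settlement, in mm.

Immediate (elastic) settlement: S_e = q·B·(1−ν²)/E_s · I_f.
E_s = 51.1 MPa = 51100 kPa.
S_e = 174 × 1.7 × (1 − 0.32²) / 51100 × 1.05
    = 174 × 1.7 × 0.8976 / 51100 × 1.05
    = 0.005456 m = 5.456 mm

S_e ≈ 5.46 mm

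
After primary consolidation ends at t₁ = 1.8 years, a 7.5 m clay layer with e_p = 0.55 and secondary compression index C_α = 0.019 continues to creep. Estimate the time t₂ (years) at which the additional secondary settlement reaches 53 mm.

S_s = C_α·H/(1+e_p)·log₁₀(t₂/t₁) ⇒ log₁₀(t₂/t₁) = S_s·(1+e_p)/(C_α·H).
log₁₀(t₂/t₁) = 0.053 × (1+0.55) / (0.019×7.5) = 0.5765
t₂ = t₁ × 10^0.5765 = 1.8 × 3.771 = 6.788 years

t₂ ≈ 6.79 years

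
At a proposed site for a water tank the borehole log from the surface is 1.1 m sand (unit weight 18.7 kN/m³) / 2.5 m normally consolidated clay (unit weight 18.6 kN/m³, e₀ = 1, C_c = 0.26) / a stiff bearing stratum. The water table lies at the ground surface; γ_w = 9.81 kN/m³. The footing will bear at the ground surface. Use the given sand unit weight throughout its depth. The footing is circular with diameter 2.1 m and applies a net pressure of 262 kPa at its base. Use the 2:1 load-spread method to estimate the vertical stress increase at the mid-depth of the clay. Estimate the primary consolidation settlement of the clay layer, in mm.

Mid-depth of clay below the ground surface: z = 1.1 + 2.5/2 = 2.35 m.
Total vertical stress at mid-clay: σ_v = 18.7×1.1 + 18.6×1.25 = 43.82 kPa.
Pore pressure: u = 9.81×(2.35 − 0) = 23.054 kPa.
Initial effective stress: σ'_0 = σ_v − u = 43.82 − 23.054 = 20.766 kPa.
Stress increase at mid-clay by the 2:1 spreading method:
Δσ ≈ qD²/(D+z)² = 262×2.1²/(2.1+2.35)² = 58.347 kPa
Final effective stress: σ'_f = σ'_0 + Δσ = 20.766 + 58.347 = 79.113 kPa.
Normally consolidated clay, so the full stress increment lies on the virgin compression line:
S_c = C_c·H/(1+e₀)·log₁₀(σ'_f/σ'_0) = 0.26×2.5/(1+1)×log₁₀(79.113/20.766)
    = 0.325 × 0.5809 = 0.1888 m

S_c ≈ 189 mm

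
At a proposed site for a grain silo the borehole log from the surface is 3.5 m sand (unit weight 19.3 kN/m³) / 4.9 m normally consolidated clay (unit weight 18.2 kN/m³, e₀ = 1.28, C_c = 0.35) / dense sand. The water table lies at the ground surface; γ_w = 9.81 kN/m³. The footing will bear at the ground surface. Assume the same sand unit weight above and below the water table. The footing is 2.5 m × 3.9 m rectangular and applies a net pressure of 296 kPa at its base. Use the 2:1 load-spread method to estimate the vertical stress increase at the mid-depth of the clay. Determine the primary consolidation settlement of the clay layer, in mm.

Mid-depth of clay below the ground surface: z = 3.5 + 4.9/2 = 5.95 m.
Total vertical stress at mid-clay: σ_v = 19.3×3.5 + 18.2×2.45 = 112.14 kPa.
Pore pressure: u = 9.81×(5.95 − 0) = 58.37 kPa.
Initial effective stress: σ'_0 = σ_v − u = 112.14 − 58.37 = 53.77 kPa.
Stress increase at mid-clay by the 2:1 spreading method:
Δσ = qBL/((B+z)(L+z)) = 296×2.5×3.9/((2.5+5.95)(3.9+5.95)) = 34.674 kPa
Final effective stress: σ'_f = σ'_0 + Δσ = 53.77 + 34.674 = 88.444 kPa.
Normally consolidated clay, so the full stress increment lies on the virgin compression line:
S_c = C_c·H/(1+e₀)·log₁₀(σ'_f/σ'_0) = 0.35×4.9/(1+1.28)×log₁₀(88.444/53.77)
    = 0.75219 × 0.21613 = 0.1626 m

S_c ≈ 163 mm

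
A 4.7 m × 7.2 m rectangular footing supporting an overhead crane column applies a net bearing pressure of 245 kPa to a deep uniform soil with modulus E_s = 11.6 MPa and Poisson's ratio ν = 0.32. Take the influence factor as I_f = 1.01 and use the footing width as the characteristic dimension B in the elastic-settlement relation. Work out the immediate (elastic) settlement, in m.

S_e ≈ 0.09 m

Immediate (elastic) settlement: S_e = q·B·(1−ν²)/E_s · I_f.
E_s = 11.6 MPa = 11600 kPa.
S_e = 245 × 4.7 × (1 − 0.32²) / 11600 × 1.01
    = 245 × 4.7 × 0.8976 / 11600 × 1.01
    = 0.08999 m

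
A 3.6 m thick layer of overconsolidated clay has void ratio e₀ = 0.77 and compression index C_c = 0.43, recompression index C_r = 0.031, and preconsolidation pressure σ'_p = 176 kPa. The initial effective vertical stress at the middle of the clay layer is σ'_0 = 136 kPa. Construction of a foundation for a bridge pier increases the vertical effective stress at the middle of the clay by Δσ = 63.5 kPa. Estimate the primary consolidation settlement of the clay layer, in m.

S_c ≈ 0.0547 m

Final effective stress: σ'_f = 136 + 63.5 = 199.5 kPa.
σ'_f = 199.5 > σ'_p = 176 kPa, so the stress path crosses the preconsolidation pressure — recompression up to σ'_p, then virgin compression beyond:
S_c = H/(1+e₀)·[C_r·log₁₀(σ'_p/σ'_0) + C_c·log₁₀(σ'_f/σ'_p)]
    = 3.6/1.77 × [0.031×log₁₀(176/136) + 0.43×log₁₀(199.5/176)]
    = 2.0339 × [0.0034712 + 0.023405] = 0.05466 m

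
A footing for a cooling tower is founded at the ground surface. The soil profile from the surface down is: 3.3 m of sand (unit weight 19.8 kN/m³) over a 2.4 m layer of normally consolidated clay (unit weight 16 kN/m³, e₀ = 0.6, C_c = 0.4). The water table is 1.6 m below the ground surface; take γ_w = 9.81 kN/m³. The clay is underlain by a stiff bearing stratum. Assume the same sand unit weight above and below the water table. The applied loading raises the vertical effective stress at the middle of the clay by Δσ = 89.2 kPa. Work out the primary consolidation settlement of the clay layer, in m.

S_c ≈ 0.248 m

Mid-depth of clay below the ground surface: z = 3.3 + 2.4/2 = 4.5 m.
Total vertical stress at mid-clay: σ_v = 19.8×3.3 + 16×1.2 = 84.54 kPa.
Pore pressure: u = 9.81×(4.5 − 1.6) = 28.449 kPa.
Initial effective stress: σ'_0 = σ_v − u = 84.54 − 28.449 = 56.091 kPa.
Final effective stress: σ'_f = σ'_0 + Δσ = 56.091 + 89.2 = 145.29 kPa.
Normally consolidated clay, so the full stress increment lies on the virgin compression line:
S_c = C_c·H/(1+e₀)·log₁₀(σ'_f/σ'_0) = 0.4×2.4/(1+0.6)×log₁₀(145.29/56.091)
    = 0.6 × 0.41334 = 0.248 m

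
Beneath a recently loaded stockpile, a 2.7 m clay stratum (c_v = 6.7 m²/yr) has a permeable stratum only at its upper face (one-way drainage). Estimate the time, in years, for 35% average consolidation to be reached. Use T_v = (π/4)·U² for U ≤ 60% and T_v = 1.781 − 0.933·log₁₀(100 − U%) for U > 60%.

Drainage path length: H_d = H = 2.7 m (single drainage).
U ≤ 60%: T_v = (π/4)·U² = (π/4)×0.35² = 0.096211.
t = T_v·H_d²/c_v = 0.096211×2.7²/6.7 = 0.1047 years.

t ≈ 0.105 years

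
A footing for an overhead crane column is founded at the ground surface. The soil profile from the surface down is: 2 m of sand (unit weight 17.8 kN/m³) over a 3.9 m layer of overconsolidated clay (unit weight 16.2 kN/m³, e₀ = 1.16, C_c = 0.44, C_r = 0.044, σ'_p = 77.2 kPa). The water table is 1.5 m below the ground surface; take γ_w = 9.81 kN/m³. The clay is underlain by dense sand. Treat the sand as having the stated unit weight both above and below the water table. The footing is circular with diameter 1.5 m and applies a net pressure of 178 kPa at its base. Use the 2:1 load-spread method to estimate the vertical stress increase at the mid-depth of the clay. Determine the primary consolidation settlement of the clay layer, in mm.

S_c ≈ 9.38 mm

Mid-depth of clay below the ground surface: z = 2 + 3.9/2 = 3.95 m.
Total vertical stress at mid-clay: σ_v = 17.8×2 + 16.2×1.95 = 67.19 kPa.
Pore pressure: u = 9.81×(3.95 − 1.5) = 24.035 kPa.
Initial effective stress: σ'_0 = σ_v − u = 67.19 − 24.035 = 43.155 kPa.
Stress increase at mid-clay by the 2:1 spreading method:
Δσ ≈ qD²/(D+z)² = 178×1.5²/(1.5+3.95)² = 13.484 kPa
Final effective stress: σ'_f = 43.155 + 13.484 = 56.639 kPa.
σ'_f = 56.639 ≤ σ'_p = 77.2 kPa, so the clay remains overconsolidated and only the recompression index applies:
S_c = C_r·H/(1+e₀)·log₁₀(σ'_f/σ'_0) = 0.044×3.9/2.16×log₁₀(56.639/43.155)
    = 0.079446 × 0.11808 = 0.009381 m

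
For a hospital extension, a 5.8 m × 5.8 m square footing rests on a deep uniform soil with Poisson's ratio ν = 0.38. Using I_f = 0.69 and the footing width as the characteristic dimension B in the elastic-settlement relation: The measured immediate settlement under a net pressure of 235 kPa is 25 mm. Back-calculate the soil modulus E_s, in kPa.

E_s ≈ 32200 kPa

S_e = q·B·(1−ν²)/E_s · I_f  ⇒  E_s = q·B·(1−ν²)·I_f / S_e.
E_s = 235 × 5.8 × 0.8556 × 0.69 / 0.025 = 32190 kPa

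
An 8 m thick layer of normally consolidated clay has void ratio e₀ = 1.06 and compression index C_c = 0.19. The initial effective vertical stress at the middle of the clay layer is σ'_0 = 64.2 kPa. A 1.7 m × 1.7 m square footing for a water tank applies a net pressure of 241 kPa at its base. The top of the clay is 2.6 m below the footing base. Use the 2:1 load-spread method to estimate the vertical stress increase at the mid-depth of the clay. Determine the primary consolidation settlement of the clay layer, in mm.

Mid-depth of clay below the footing base: z = 2.6 + 8/2 = 6.6 m.
Stress increase at mid-clay by the 2:1 spreading method:
Δσ = qBL/((B+z)(L+z)) = 241×1.7×1.7/((1.7+6.6)(1.7+6.6)) = 10.11 kPa
Final effective stress: σ'_f = σ'_0 + Δσ = 64.2 + 10.11 = 74.31 kPa.
Normally consolidated clay, so the full stress increment lies on the virgin compression line:
S_c = C_c·H/(1+e₀)·log₁₀(σ'_f/σ'_0) = 0.19×8/(1+1.06)×log₁₀(74.31/64.2)
    = 0.73786 × 0.063512 = 0.04686 m

S_c ≈ 46.9 mm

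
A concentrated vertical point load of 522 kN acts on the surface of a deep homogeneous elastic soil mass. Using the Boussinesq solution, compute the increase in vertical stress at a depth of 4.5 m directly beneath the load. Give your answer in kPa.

Δσ_z ≈ 12.3 kPa

Boussinesq vertical stress below a point load on an elastic half-space:
Δσ_z = 3P/(2πz²) · [1 + (r/z)²]^(−5/2)
r/z = 0/4.5 = 0; [1+(r/z)²]^(−5/2) = 1.
Δσ_z = 3×522/(2π×4.5²) × 1 = 12.308 × 1 = 12.31 kPa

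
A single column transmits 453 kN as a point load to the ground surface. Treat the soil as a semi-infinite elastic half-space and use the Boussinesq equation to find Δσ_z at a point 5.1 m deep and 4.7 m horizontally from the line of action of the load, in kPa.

Δσ_z ≈ 1.79 kPa

Boussinesq vertical stress below a point load on an elastic half-space:
Δσ_z = 3P/(2πz²) · [1 + (r/z)²]^(−5/2)
r/z = 4.7/5.1 = 0.92157; [1+(r/z)²]^(−5/2) = 0.21502.
Δσ_z = 3×453/(2π×5.1²) × 0.21502 = 8.3157 × 0.21502 = 1.788 kPa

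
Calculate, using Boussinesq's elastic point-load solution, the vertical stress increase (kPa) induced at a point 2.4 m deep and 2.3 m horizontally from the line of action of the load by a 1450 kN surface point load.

Boussinesq vertical stress below a point load on an elastic half-space:
Δσ_z = 3P/(2πz²) · [1 + (r/z)²]^(−5/2)
r/z = 2.3/2.4 = 0.95833; [1+(r/z)²]^(−5/2) = 0.19618.
Δσ_z = 3×1450/(2π×2.4²) × 0.19618 = 120.2 × 0.19618 = 23.58 kPa

Δσ_z ≈ 23.6 kPa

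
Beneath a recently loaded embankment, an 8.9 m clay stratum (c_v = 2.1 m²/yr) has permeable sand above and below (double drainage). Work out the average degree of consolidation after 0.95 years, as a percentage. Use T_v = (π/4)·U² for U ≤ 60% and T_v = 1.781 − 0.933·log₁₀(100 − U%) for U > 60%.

U ≈ 35.8 %

Drainage path length: H_d = H/2 = 4.45 m (double drainage).
T_v = c_v·t/H_d² = 2.1×0.95/4.45² = 0.10074.
T_v = 0.10074 corresponds to the U ≤ 60% branch:
U = √(4T_v/π) = 0.3581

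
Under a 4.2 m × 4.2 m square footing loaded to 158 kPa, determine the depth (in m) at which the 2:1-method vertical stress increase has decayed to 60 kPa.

2:1 spreading — at depth z the loaded area has grown by z in each plan dimension:
qB²/(B+z)² = Δσ_z ⇒ z = B(√(q/Δσ_z) − 1) = 4.2×(√(158/60) − 1) = 2.616 m

z ≈ 2.62 m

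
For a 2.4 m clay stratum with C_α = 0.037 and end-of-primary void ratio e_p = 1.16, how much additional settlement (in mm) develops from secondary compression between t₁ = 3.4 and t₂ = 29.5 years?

S_s ≈ 38.6 mm

Secondary compression: S_s = C_α·H/(1+e_p)·log₁₀(t₂/t₁)
S_s = 0.037×2.4/(1+1.16)×log₁₀(29.5/3.4)
    = 0.04111 × 0.9383 = 0.03858 m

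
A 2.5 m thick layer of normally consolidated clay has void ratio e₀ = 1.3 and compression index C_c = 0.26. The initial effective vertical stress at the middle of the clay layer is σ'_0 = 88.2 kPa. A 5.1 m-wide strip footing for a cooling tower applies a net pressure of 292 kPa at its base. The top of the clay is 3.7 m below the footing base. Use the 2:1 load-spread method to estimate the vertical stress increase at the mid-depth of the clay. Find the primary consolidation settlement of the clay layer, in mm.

Mid-depth of clay below the footing base: z = 3.7 + 2.5/2 = 4.95 m.
Stress increase at mid-clay by the 2:1 spreading method:
Δσ = qB/(B+z) = 292×5.1/(5.1+4.95) = 148.18 kPa
Final effective stress: σ'_f = σ'_0 + Δσ = 88.2 + 148.18 = 236.38 kPa.
Normally consolidated clay, so the full stress increment lies on the virgin compression line:
S_c = C_c·H/(1+e₀)·log₁₀(σ'_f/σ'_0) = 0.26×2.5/(1+1.3)×log₁₀(236.38/88.2)
    = 0.28261 × 0.42814 = 0.121 m

S_c ≈ 121 mm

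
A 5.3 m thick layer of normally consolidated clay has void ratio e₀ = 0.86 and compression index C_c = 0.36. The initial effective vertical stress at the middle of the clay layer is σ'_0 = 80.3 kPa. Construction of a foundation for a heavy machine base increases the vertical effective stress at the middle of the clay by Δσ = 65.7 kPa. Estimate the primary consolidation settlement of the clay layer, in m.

Final effective stress: σ'_f = σ'_0 + Δσ = 80.3 + 65.7 = 146 kPa.
Normally consolidated clay, so the full stress increment lies on the virgin compression line:
S_c = C_c·H/(1+e₀)·log₁₀(σ'_f/σ'_0) = 0.36×5.3/(1+0.86)×log₁₀(146/80.3)
    = 1.0258 × 0.25964 = 0.2663 m

S_c ≈ 0.266 m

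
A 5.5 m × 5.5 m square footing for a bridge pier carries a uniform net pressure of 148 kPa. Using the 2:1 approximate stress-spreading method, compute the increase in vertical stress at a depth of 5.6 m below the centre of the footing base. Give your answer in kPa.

Δσ_z ≈ 36.3 kPa

By the 2:1 method the load spreads at 1 horizontal : 2 vertical, so at depth z the loaded area has grown by z in each plan dimension:
Δσ = qBL/((B+z)(L+z)) = 148×5.5×5.5/((5.5+5.6)(5.5+5.6)) = 36.336 kPa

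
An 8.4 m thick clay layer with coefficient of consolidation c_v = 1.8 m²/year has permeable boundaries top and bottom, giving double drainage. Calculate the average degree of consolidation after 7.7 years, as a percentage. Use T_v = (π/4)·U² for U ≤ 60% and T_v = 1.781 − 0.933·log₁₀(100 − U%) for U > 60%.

Drainage path length: H_d = H/2 = 4.2 m (double drainage).
T_v = c_v·t/H_d² = 1.8×7.7/4.2² = 0.78571.
T_v = 0.78571 corresponds to the U > 60% branch:
U = 1 − 10^((1.781 − T_v)/0.933)/100 = 0.8834

U ≈ 88.3 %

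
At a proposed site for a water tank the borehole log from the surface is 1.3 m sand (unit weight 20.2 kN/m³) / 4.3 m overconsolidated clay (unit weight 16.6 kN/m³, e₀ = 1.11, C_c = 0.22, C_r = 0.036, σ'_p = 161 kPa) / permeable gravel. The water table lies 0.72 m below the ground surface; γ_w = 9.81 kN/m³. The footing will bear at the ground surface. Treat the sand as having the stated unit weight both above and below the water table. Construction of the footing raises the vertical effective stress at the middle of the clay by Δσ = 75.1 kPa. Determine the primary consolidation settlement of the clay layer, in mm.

Mid-depth of clay below the ground surface: z = 1.3 + 4.3/2 = 3.45 m.
Total vertical stress at mid-clay: σ_v = 20.2×1.3 + 16.6×2.15 = 61.95 kPa.
Pore pressure: u = 9.81×(3.45 − 0.72) = 26.781 kPa.
Initial effective stress: σ'_0 = σ_v − u = 61.95 − 26.781 = 35.169 kPa.
Final effective stress: σ'_f = 35.169 + 75.1 = 110.27 kPa.
σ'_f = 110.27 ≤ σ'_p = 161 kPa, so the clay remains overconsolidated and only the recompression index applies:
S_c = C_r·H/(1+e₀)·log₁₀(σ'_f/σ'_0) = 0.036×4.3/2.11×log₁₀(110.27/35.169)
    = 0.073364 × 0.4963 = 0.03641 m

S_c ≈ 36.4 mm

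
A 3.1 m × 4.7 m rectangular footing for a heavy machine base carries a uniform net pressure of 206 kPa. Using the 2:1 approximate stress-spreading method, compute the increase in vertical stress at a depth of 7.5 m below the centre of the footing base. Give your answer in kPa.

Δσ_z ≈ 23.2 kPa

By the 2:1 method the load spreads at 1 horizontal : 2 vertical, so at depth z the loaded area has grown by z in each plan dimension:
Δσ = qBL/((B+z)(L+z)) = 206×3.1×4.7/((3.1+7.5)(4.7+7.5)) = 23.209 kPa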